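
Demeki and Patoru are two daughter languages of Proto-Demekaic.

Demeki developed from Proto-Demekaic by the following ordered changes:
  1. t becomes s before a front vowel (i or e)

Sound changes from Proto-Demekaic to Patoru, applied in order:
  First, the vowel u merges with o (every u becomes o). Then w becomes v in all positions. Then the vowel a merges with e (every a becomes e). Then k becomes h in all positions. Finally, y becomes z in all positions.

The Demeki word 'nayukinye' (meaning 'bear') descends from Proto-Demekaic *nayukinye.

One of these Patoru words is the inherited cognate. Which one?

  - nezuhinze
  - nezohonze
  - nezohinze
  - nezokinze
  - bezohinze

nezohinze

Patoru: *nayukinye > nayokinye > neyokinye > neyohinye > nezohinze  (by vowel merger, vowel merger, unconditioned shift, unconditioned shift)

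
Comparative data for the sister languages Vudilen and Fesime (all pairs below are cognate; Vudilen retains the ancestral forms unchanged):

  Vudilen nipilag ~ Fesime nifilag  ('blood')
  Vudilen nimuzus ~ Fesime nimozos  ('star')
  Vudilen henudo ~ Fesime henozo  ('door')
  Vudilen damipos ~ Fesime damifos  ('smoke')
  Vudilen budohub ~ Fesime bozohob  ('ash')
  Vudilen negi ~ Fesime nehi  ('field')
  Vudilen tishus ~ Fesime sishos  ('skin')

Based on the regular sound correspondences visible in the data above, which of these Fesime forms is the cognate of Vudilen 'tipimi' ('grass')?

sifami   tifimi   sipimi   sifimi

sifimi

tishus ~ sishos — Vudilen t corresponds to Fesime s word-initially before a front vowel.
nipilag ~ nifilag — Vudilen p corresponds to Fesime f between vowels (before a front vowel).
Applying these to Vudilen 'tipimi':
  tipimi → sipimi   (t→s word-initially before a front vowel)
  sipimi → sifimi   (p→f between vowels (before a front vowel))
So the Fesime cognate is 'sifimi'.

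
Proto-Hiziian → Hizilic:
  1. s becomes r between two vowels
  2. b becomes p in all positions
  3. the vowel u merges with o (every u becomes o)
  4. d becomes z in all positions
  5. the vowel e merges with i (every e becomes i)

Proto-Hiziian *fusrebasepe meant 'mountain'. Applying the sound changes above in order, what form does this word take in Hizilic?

Hizilic: *fusrebasepe
  fusrebasepe → fusrebarepe   [rhotacism]
  fusrebarepe → fusreparepe   [unconditioned shift]
  fusreparepe → fosreparepe   [vowel merger]
  fosreparepe (rule 4 does not apply)
  fosreparepe → fosriparipi   [vowel merger]
  giving Hizilic fosriparipi.

fosriparipi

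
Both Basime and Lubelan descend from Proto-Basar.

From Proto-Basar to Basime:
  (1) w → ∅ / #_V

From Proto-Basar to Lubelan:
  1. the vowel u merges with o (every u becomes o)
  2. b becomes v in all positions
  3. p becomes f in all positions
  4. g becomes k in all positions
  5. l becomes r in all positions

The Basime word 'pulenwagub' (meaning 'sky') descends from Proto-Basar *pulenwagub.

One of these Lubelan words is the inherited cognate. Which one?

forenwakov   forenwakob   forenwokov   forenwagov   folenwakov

forenwakov

Lubelan: *pulenwagub > polenwagob > polenwagov > folenwagov > folenwakov > forenwakov  (by vowel merger, unconditioned shift, unconditioned shift, unconditioned shift, unconditioned shift)
The other candidates each miss or misapply at least one Lubelan change.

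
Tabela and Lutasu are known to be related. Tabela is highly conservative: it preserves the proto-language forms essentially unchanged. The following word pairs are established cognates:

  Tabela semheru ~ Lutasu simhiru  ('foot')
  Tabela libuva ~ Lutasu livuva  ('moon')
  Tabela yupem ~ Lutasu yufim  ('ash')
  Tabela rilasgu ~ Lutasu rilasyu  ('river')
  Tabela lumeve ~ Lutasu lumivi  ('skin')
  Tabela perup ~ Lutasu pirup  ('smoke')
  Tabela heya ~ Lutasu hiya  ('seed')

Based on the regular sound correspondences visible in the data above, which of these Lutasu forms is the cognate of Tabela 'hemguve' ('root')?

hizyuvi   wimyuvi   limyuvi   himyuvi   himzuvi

semheru ~ simhiru, yupem ~ yufim — Tabela e corresponds to Lutasu i after a consonant, before a nasal.
rilasgu ~ rilasyu — Tabela g corresponds to Lutasu y after a consonant, before a back vowel.
lumeve ~ lumivi — Tabela e corresponds to Lutasu i word-finally.
Applying these to Tabela 'hemguve':
  hemguve → himguve   (e→i after a consonant, before a nasal)
  himguve → himyuve   (g→y after a consonant, before a back vowel)
  himyuve → himyuvi   (e→i word-finally)
So the Lutasu cognate is 'himyuvi'.

himyuvi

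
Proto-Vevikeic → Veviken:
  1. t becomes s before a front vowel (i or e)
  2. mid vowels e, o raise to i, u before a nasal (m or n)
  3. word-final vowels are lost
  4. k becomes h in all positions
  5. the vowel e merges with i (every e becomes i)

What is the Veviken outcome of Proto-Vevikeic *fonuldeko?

funuldih

Veviken: start from *fonuldeko.
  rule 1: no change — fonuldeko
  rule 2 (pre-nasal raising): fonuldeko → funuldeko
  rule 3 (apocope): funuldeko → funuldek
  rule 4 (unconditioned shift): funuldek → funuldeh
  rule 5 (vowel merger): funuldeh → funuldih
  ⇒ Veviken funuldih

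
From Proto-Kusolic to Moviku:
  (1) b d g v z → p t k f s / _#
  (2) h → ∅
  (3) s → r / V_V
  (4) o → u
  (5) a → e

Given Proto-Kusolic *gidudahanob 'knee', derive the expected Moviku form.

Moviku: start from *gidudahanob.
  rule 1 (final devoicing): gidudahanob → gidudahanop
  rule 2 (h-loss): gidudahanop → gidudaanop
  rule 3: no change — gidudaanop
  rule 4 (vowel merger): gidudaanop → gidudaanup
  rule 5 (vowel merger): gidudaanup → gidudeenup
  ⇒ Moviku gidudeenup

gidudeenup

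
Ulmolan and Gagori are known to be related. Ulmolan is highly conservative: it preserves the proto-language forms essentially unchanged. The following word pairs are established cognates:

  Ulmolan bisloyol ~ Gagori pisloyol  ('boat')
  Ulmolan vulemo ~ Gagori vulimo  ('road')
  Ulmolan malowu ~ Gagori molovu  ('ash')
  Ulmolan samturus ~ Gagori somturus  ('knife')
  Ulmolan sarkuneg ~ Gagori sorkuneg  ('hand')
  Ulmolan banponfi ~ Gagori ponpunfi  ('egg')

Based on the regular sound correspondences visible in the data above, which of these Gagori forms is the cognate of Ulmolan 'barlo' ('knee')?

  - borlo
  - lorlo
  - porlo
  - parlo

banponfi ~ ponpunfi — Ulmolan b corresponds to Gagori p word-initially before a back vowel.
sarkuneg ~ sorkuneg — Ulmolan a corresponds to Gagori o after a consonant, before r.
Applying these to Ulmolan 'barlo':
  barlo → parlo   (b→p word-initially before a back vowel)
  parlo → porlo   (a→o after a consonant, before r)
So the Gagori cognate is 'porlo'.

porlo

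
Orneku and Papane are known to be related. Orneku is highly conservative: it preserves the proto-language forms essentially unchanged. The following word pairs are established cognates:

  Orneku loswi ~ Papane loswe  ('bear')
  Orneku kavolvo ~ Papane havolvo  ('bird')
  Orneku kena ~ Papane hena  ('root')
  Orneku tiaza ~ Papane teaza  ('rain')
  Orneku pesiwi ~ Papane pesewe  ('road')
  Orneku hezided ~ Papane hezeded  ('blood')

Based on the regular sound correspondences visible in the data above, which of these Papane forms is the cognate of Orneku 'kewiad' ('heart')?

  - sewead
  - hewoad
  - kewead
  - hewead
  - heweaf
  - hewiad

hewead

kena ~ hena — Orneku k corresponds to Papane h word-initially before a front vowel.
tiaza ~ teaza — Orneku i corresponds to Papane e after a consonant, before a back vowel.
Applying these to Orneku 'kewiad':
  kewiad → hewiad   (k→h word-initially before a front vowel)
  hewiad → hewead   (i→e after a consonant, before a back vowel)
So the Papane cognate is 'hewead'.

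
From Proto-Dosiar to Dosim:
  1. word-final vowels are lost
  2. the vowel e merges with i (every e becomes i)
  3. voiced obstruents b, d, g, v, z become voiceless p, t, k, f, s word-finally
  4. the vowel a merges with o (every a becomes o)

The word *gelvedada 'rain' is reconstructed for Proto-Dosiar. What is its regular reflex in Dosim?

Dosim: start from *gelvedada.
  rule 1 (apocope): gelvedada → gelvedad
  rule 2 (vowel merger): gelvedad → gilvidad
  rule 3 (final devoicing): gilvidad → gilvidat
  rule 4 (vowel merger): gilvidat → gilvidot
  ⇒ Dosim gilvidot

gilvidot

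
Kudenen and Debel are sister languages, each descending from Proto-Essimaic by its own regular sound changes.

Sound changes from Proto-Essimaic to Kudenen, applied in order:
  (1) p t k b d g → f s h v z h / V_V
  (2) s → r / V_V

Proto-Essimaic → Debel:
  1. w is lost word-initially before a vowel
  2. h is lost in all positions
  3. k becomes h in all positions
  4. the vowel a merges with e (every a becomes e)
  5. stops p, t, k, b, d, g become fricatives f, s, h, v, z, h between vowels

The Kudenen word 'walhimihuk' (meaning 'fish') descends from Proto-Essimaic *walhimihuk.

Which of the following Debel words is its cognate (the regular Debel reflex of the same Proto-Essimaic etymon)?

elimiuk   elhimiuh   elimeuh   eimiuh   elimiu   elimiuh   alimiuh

Debel: *walhimihuk > alhimihuk > alimiuk > alimiuh > elimiuh  (by glide loss, h-loss, unconditioned shift, vowel merger)
The other candidates each miss or misapply at least one Debel change.

elimiuh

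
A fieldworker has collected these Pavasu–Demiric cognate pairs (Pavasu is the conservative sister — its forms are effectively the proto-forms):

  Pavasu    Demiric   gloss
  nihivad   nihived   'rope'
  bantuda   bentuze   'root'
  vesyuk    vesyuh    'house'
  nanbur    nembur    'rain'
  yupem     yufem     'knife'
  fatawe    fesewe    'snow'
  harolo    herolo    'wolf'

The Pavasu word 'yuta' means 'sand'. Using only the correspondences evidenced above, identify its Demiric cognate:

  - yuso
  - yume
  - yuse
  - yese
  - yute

yuse

fatawe ~ fesewe — Pavasu t corresponds to Demiric s between vowels (before a back vowel).
bantuda ~ bentuze — Pavasu a corresponds to Demiric e word-finally.
Applying these to Pavasu 'yuta':
  yuta → yusa   (t→s between vowels (before a back vowel))
  yusa → yuse   (a→e word-finally)
So the Demiric cognate is 'yuse'.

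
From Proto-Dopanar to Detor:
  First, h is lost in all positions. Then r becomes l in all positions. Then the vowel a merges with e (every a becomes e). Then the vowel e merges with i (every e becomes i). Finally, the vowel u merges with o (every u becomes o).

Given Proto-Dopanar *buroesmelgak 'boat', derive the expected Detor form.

boloismilgik

Detor: *buroesmelgak > buloesmelgak > buloesmelgek > buloismilgik > boloismilgik  (by unconditioned shift, vowel merger, vowel merger, vowel merger)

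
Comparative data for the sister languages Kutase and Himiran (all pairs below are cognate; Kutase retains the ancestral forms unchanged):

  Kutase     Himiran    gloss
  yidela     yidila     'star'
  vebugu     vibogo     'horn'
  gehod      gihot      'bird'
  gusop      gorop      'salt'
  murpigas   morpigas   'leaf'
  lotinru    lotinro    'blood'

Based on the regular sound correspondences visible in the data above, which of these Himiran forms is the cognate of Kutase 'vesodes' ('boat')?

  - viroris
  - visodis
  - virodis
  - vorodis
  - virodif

yidela ~ yidila, gehod ~ gihot — Kutase e corresponds to Himiran i after a consonant, before a consonant other than r, m, n, p, b, f, v.
gusop ~ gorop — Kutase s corresponds to Himiran r between vowels (before a back vowel).
Applying these to Kutase 'vesodes':
  vesodes → visodes   (e→i after a consonant, before a consonant other than r, m, n, p, b, f, v)
  visodes → virodes   (s→r between vowels (before a back vowel))
  virodes → virodis   (e→i after a consonant, before a consonant other than r, m, n, p, b, f, v)
So the Himiran cognate is 'virodis'.

virodis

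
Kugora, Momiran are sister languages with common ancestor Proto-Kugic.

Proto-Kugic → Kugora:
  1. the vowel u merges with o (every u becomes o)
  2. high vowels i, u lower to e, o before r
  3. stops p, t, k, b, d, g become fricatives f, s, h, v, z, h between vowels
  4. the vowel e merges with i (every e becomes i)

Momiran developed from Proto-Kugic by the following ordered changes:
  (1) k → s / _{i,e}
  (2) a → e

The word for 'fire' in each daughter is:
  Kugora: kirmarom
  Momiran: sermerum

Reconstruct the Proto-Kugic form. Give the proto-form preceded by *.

Position 7: Kugora has o, Momiran has u. Momiran preserves u here (none of its changes turn any other segment into u), so the proto-segment is *u.
Position 5: Kugora has a, Momiran has e. Kugora preserves a here (none of its changes turn any other segment into a), so the proto-segment is *a.
Position 1: Kugora has k, Momiran has s. Kugora preserves k here (none of its changes turn any other segment into k), so the proto-segment is *k.
Continuing position by position gives *kermarum; check it forward:
Kugora: *kermarum > kermarom > kirmarom  (by vowel merger, vowel merger)
Momiran: start from *kermarum.
  rule 1 (palatalisation): kermarum → sermarum
  rule 2 (vowel merger): sermarum → sermerum
  ⇒ Momiran sermerum
*kermarum is the unique common source.

*kermarum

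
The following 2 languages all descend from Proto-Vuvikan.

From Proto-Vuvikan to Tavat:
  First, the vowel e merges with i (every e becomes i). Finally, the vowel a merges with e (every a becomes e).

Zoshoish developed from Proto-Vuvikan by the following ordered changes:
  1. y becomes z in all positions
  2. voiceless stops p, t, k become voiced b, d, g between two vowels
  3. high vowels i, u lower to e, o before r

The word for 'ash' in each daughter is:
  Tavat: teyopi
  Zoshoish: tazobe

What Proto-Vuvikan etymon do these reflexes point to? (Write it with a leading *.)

Position 6: Tavat has i, Zoshoish has e. Taking the neighbouring segments as reconstructed: Tavat i could go back to *e or *i; Zoshoish e can only go back to *e — the one source consistent with every daughter is *e.
Position 2: Tavat has e, Zoshoish has a. Zoshoish preserves a here (none of its changes turn any other segment into a), so the proto-segment is *a.
Position 5: Tavat has p, Zoshoish has b. Tavat preserves p here (none of its changes turn any other segment into p), so the proto-segment is *p.
Continuing position by position gives *tayope; check it forward:
Tavat: start from *tayope.
  rule 1 (vowel merger): tayope → tayopi
  rule 2 (vowel merger): tayopi → teyopi
  ⇒ Tavat teyopi
Zoshoish: start from *tayope.
  rule 1 (unconditioned shift): tayope → tazope
  rule 2 (intervocalic voicing): tazope → tazobe
  rule 3: no change — tazobe
  ⇒ Zoshoish tazobe
Only *tayope yields all of Tavat teyopi, Zoshoish tazobe.

*tayope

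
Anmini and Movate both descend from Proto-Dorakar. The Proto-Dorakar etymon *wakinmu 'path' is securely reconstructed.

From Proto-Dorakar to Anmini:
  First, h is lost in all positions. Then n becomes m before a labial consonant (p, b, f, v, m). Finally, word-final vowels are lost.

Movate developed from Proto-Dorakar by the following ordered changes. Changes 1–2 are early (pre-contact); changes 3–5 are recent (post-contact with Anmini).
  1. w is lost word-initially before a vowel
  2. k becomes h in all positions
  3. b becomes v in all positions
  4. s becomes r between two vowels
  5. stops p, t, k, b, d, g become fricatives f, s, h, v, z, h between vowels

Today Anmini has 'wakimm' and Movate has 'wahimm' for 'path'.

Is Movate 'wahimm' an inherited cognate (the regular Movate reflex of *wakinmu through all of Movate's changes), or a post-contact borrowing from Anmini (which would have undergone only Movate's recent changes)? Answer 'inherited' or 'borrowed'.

If inherited, *wakinmu would pass through all of Movate's changes:
Movate: *wakinmu > akinmu > ahinmu  (by glide loss, unconditioned shift)
If borrowed from Anmini 'wakimm' after the early changes, it would undergo only the recent ones:
  rule 3 (unconditioned shift): no change (wakimm)
  rule 4 (rhotacism): no change (wakimm)
  rule 5 (intervocalic lenition): wakimm → wahimm
  ⇒ as a loan: wahimm
Movate 'wahimm' matches the loan outcome 'wahimm', not the inherited 'ahinmu' — it skipped the early Movate changes, so it was borrowed from Anmini.

borrowed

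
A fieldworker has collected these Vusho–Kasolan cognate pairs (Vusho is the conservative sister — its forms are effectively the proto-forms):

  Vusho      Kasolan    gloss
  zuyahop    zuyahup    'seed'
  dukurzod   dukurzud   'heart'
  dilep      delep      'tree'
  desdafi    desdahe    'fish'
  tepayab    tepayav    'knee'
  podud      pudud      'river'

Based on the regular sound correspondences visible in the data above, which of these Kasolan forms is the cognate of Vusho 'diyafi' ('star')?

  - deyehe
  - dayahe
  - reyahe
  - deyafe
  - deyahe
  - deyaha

dilep ~ delep — Vusho i corresponds to Kasolan e after a consonant, before a consonant other than r, m, n, p, b, f, v.
desdafi ~ desdahe — Vusho f corresponds to Kasolan h between vowels (before a front vowel).
desdafi ~ desdahe — Vusho i corresponds to Kasolan e word-finally.
Applying these to Vusho 'diyafi':
  diyafi → deyafi   (i→e after a consonant, before a consonant other than r, m, n, p, b, f, v)
  deyafi → deyahi   (f→h between vowels (before a front vowel))
  deyahi → deyahe   (i→e word-finally)
So the Kasolan cognate is 'deyahe'.

deyahe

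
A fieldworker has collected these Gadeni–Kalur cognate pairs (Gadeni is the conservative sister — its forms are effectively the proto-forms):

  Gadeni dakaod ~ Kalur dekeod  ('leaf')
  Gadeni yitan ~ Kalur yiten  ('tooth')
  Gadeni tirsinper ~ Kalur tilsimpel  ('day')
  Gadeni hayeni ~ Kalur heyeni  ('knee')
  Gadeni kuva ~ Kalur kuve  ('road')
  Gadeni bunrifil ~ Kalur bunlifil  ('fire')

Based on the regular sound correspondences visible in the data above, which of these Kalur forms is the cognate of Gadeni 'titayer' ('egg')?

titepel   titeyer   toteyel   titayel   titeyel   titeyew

titeyel

dakaod ~ dekeod, hayeni ~ heyeni — Gadeni a corresponds to Kalur e after a consonant, before a consonant other than r, m, n, p, b, f, v.
tirsinper ~ tilsimpel — Gadeni r corresponds to Kalur l word-finally.
Applying these to Gadeni 'titayer':
  titayer → titeyer   (a→e after a consonant, before a consonant other than r, m, n, p, b, f, v)
  titeyer → titeyel   (r→l word-finally)
So the Kalur cognate is 'titeyel'.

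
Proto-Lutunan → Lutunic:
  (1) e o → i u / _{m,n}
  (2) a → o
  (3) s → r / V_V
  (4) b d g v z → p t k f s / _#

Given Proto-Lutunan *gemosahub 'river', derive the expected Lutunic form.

Lutunic: start from *gemosahub.
  rule 1 (pre-nasal raising): gemosahub → gimosahub
  rule 2 (vowel merger): gimosahub → gimosohub
  rule 3 (rhotacism): gimosohub → gimorohub
  rule 4 (final devoicing): gimorohub → gimorohup
  ⇒ Lutunic gimorohup

gimorohup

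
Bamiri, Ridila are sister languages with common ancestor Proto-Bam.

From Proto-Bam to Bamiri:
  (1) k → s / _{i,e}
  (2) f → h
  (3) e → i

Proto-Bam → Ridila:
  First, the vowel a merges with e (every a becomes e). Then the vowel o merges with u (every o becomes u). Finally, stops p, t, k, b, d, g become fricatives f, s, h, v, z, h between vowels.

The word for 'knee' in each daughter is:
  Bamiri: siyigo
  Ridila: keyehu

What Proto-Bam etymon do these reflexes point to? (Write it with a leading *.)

Position 4: Bamiri has i, Ridila has e. Taking the neighbouring segments as reconstructed: Bamiri i could go back to *e or *i; Ridila e could go back to *a or *e — the one source consistent with every daughter is *e.
Position 1: Bamiri has s, Ridila has k. Ridila preserves k here (none of its changes turn any other segment into k), so the proto-segment is *k.
Continuing position by position gives *keyego; check it forward:
Bamiri: *keyego > seyego > siyigo  (by palatalisation, vowel merger)
Ridila: *keyego > keyegu > keyehu  (by vowel merger, intervocalic lenition)
No other proto-form is consistent with every reflex, so the reconstruction is *keyego.

*keyego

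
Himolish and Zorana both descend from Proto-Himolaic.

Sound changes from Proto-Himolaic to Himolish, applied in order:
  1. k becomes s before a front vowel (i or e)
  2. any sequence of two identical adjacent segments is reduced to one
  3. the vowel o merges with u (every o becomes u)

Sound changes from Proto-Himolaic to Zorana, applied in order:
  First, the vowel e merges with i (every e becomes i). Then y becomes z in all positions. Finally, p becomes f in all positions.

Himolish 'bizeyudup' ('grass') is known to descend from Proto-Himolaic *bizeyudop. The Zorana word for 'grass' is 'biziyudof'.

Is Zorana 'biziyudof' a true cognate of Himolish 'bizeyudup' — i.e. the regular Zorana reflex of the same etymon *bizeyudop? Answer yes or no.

no

Derive the expected Zorana reflex of *bizeyudop:
Zorana: *bizeyudop > biziyudop > bizizudop > bizizudof  (by vowel merger, unconditioned shift, unconditioned shift)
The regular Zorana reflex would be 'bizizudof', but the attested form is 'biziyudof'. The correspondence is irregular, so they are not cognates (the Zorana form has a different source).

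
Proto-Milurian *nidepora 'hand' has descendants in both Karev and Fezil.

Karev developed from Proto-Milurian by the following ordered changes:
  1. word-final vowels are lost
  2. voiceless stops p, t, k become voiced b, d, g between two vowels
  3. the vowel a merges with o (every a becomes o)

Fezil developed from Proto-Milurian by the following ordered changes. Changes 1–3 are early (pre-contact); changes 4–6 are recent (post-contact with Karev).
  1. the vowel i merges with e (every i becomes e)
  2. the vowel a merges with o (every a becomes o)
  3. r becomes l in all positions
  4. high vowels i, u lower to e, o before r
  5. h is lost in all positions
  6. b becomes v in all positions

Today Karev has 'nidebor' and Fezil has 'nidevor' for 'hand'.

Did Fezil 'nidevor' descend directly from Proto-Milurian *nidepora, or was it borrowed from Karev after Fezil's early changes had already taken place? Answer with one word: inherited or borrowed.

If inherited, *nidepora would pass through all of Fezil's changes:
Fezil: *nidepora > nedepora > nedeporo > nedepolo  (by vowel merger, vowel merger, unconditioned shift)
If borrowed from Karev 'nidebor' after the early changes, it would undergo only the recent ones:
  rule 4 (pre-rhotic lowering): no change (nidebor)
  rule 5 (h-loss): no change (nidebor)
  rule 6 (unconditioned shift): nidebor → nidevor
  ⇒ as a loan: nidevor
Fezil 'nidevor' matches the loan outcome 'nidevor', not the inherited 'nedepolo' — it skipped the early Fezil changes, so it was borrowed from Karev.

borrowed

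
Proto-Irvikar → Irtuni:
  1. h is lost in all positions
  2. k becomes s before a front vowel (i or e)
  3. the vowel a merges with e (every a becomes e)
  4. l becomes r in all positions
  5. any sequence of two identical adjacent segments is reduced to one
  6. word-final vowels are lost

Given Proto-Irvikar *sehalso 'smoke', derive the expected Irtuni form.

sers

Irtuni: *sehalso
  sehalso → sealso   [h-loss]
  sealso (rule 2 does not apply)
  sealso → seelso   [vowel merger]
  seelso → seerso   [unconditioned shift]
  seerso → serso   [degemination]
  serso → sers   [apocope]
  giving Irtuni sers.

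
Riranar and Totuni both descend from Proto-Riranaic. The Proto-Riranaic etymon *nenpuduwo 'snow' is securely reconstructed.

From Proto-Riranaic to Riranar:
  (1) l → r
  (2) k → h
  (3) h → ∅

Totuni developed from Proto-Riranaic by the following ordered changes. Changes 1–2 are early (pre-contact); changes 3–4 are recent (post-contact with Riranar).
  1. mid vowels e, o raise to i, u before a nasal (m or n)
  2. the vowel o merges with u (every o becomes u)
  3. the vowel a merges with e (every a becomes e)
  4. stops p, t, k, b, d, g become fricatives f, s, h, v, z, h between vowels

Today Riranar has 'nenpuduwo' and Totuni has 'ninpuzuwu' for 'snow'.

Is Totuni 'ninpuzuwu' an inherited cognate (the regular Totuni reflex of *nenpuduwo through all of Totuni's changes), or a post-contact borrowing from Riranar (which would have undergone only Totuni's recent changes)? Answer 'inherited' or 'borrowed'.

If inherited, *nenpuduwo would pass through all of Totuni's changes:
Totuni: start from *nenpuduwo.
  rule 1 (pre-nasal raising): nenpuduwo → ninpuduwo
  rule 2 (vowel merger): ninpuduwo → ninpuduwu
  rule 3: no change — ninpuduwu
  rule 4 (intervocalic lenition): ninpuduwu → ninpuzuwu
  ⇒ Totuni ninpuzuwu
If borrowed from Riranar 'nenpuduwo' after the early changes, it would undergo only the recent ones:
  rule 3 (vowel merger): no change (nenpuduwo)
  rule 4 (intervocalic lenition): nenpuduwo → nenpuzuwo
  ⇒ as a loan: nenpuzuwo
Totuni 'ninpuzuwu' matches the inherited outcome exactly, so it is an inherited cognate, not a loan.

inherited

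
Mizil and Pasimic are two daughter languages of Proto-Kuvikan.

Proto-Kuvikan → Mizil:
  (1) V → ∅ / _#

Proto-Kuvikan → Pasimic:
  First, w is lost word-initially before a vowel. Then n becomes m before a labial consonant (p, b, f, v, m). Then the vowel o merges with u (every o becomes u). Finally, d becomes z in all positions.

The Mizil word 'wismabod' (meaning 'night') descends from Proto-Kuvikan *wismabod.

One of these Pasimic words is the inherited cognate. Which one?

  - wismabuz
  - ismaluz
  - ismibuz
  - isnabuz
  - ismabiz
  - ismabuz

ismabuz

Pasimic: *wismabod > ismabod > ismabud > ismabuz  (by glide loss, vowel merger, unconditioned shift)
The other candidates each miss or misapply at least one Pasimic change.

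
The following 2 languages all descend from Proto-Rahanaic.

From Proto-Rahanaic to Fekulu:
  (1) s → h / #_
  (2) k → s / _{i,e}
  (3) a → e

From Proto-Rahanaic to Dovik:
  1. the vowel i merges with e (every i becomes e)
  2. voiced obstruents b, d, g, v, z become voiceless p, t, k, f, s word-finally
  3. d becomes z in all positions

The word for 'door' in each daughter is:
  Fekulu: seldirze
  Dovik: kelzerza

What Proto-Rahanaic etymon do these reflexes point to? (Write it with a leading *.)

Position 8: Fekulu has e, Dovik has a. Dovik preserves a here (none of its changes turn any other segment into a), so the proto-segment is *a.
Position 4: Fekulu has d, Dovik has z. Fekulu preserves d here (none of its changes turn any other segment into d), so the proto-segment is *d.
Verify the candidate proto-form against each daughter:
Fekulu: *keldirza > seldirza > seldirze  (by palatalisation, vowel merger)
Dovik: start from *keldirza.
  rule 1 (vowel merger): keldirza → kelderza
  rule 2: no change — kelderza
  rule 3 (unconditioned shift): kelderza → kelzerza
  ⇒ Dovik kelzerza
*keldirza is the unique common source.

*keldirza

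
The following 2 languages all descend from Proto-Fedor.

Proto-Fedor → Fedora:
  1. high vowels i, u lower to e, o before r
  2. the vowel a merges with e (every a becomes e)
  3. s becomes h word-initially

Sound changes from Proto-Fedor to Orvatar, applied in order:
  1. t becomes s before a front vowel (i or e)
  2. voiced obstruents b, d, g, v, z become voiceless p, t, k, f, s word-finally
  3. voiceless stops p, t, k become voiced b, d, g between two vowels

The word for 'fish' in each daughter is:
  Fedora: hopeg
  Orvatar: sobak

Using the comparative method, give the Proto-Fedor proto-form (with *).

Position 1: Fedora has h, Orvatar has s. Taking the neighbouring segments as reconstructed: Fedora h could go back to *s or *h; Orvatar s can only go back to *s — the one source consistent with every daughter is *s.
Position 4: Fedora has e, Orvatar has a. Orvatar preserves a here (none of its changes turn any other segment into a), so the proto-segment is *a.
This points to *sopag. Verify forward in each daughter:
Fedora: *sopag
  sopag (rule 1 does not apply)
  sopag → sopeg   [vowel merger]
  sopeg → hopeg   [debuccalisation]
  giving Fedora hopeg.
Orvatar: start from *sopag.
  rule 1: no change — sopag
  rule 2 (final devoicing): sopag → sopak
  rule 3 (intervocalic voicing): sopak → sobak
  ⇒ Orvatar sobak
Only *sopag yields all of Fedora hopeg, Orvatar sobak.

*sopag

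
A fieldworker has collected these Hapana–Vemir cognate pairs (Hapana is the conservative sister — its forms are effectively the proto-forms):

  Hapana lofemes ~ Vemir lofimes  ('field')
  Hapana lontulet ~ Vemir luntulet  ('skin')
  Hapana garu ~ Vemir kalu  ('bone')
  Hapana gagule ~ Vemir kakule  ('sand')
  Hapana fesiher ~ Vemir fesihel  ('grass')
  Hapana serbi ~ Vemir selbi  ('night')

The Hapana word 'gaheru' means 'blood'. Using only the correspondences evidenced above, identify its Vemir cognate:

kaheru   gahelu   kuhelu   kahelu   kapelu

garu ~ kalu, gagule ~ kakule — Hapana g corresponds to Vemir k word-initially before a back vowel.
garu ~ kalu — Hapana r corresponds to Vemir l between vowels (before a back vowel).
Applying these to Hapana 'gaheru':
  gaheru → kaheru   (g→k word-initially before a back vowel)
  kaheru → kahelu   (r→l between vowels (before a back vowel))
So the Vemir cognate is 'kahelu'.

kahelu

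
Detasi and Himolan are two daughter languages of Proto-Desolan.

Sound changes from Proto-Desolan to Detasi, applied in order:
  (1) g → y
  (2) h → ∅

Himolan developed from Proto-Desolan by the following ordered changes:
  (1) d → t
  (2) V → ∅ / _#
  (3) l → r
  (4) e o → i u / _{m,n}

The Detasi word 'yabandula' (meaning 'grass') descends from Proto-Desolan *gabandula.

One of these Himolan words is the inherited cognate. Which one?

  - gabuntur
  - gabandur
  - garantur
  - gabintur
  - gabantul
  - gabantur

Himolan: start from *gabandula.
  rule 1 (unconditioned shift): gabandula → gabantula
  rule 2 (apocope): gabantula → gabantul
  rule 3 (unconditioned shift): gabantul → gabantur
  rule 4: no change — gabantur
  ⇒ Himolan gabantur
Among the options, 'gabantur' alone shows every Himolan change applied in order.

gabantur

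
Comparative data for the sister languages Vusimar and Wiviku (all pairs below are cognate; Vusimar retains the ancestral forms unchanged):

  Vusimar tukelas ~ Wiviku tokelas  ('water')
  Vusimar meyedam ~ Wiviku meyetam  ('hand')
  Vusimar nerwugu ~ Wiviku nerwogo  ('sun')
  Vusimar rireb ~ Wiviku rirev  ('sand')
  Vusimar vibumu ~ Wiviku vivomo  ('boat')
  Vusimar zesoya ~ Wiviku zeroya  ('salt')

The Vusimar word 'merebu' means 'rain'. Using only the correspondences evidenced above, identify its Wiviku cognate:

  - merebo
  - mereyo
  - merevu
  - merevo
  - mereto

vibumu ~ vivomo — Vusimar b corresponds to Wiviku v between vowels (before a back vowel).
nerwugu ~ nerwogo, vibumu ~ vivomo — Vusimar u corresponds to Wiviku o word-finally.
Applying these to Vusimar 'merebu':
  merebu → merevu   (b→v between vowels (before a back vowel))
  merevu → merevo   (u→o word-finally)
So the Wiviku cognate is 'merevo'.

merevo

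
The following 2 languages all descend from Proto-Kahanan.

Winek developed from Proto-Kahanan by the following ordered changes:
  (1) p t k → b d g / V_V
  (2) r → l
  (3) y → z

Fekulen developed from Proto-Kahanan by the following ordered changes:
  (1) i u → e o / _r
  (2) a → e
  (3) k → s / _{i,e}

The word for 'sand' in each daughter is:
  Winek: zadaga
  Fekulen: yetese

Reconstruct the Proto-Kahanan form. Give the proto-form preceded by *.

Position 6: Winek has a, Fekulen has e. Winek preserves a here (none of its changes turn any other segment into a), so the proto-segment is *a.
Position 3: Winek has d, Fekulen has t. Fekulen preserves t here (none of its changes turn any other segment into t), so the proto-segment is *t.
Position 2: Winek has a, Fekulen has e. Winek preserves a here (none of its changes turn any other segment into a), so the proto-segment is *a.
Continuing position by position gives *yataka; check it forward:
Winek: *yataka
  yataka → yadaga   [intervocalic voicing]
  yadaga (rule 2 does not apply)
  yadaga → zadaga   [unconditioned shift]
  giving Winek zadaga.
Fekulen: *yataka
  yataka (rule 1 does not apply)
  yataka → yeteke   [vowel merger]
  yeteke → yetese   [palatalisation]
  giving Fekulen yetese.
No other proto-form is consistent with every reflex, so the reconstruction is *yataka.

*yataka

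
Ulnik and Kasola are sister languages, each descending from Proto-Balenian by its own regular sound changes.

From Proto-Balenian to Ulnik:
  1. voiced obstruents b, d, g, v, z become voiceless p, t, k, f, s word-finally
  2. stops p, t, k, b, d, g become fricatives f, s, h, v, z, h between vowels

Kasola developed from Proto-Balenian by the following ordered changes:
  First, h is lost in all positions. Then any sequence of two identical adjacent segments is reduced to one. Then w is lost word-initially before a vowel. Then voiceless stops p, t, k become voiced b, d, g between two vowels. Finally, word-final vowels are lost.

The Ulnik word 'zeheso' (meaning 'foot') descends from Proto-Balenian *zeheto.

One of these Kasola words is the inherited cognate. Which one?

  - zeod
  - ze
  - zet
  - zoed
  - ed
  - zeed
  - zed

Kasola: *zeheto
  zeheto → zeeto   [h-loss]
  zeeto → zeto   [degemination]
  zeto (rule 3 does not apply)
  zeto → zedo   [intervocalic voicing]
  zedo → zed   [apocope]
  giving Kasola zed.
The other candidates each miss or misapply at least one Kasola change.

zed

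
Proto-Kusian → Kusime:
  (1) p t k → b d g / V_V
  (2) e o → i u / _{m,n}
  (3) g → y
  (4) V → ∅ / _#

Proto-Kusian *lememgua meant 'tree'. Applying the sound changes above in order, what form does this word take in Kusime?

limimyu

Kusime: *lememgua
  lememgua (rule 1 does not apply)
  lememgua → limimgua   [pre-nasal raising]
  limimgua → limimyua   [unconditioned shift]
  limimyua → limimyu   [apocope]
  giving Kusime limimyu.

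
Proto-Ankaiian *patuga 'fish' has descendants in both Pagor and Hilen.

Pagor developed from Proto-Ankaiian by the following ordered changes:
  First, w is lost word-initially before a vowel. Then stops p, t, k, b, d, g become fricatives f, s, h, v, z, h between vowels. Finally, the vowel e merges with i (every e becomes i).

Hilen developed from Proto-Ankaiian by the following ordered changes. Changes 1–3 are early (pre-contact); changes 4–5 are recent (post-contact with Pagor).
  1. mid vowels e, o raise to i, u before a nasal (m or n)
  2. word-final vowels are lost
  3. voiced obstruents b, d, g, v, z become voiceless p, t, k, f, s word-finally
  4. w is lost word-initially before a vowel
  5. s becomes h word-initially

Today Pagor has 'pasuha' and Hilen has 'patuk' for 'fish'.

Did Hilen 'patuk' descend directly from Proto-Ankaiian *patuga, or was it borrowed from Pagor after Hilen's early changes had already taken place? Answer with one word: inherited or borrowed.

inherited

If inherited, *patuga would pass through all of Hilen's changes:
Hilen: start from *patuga.
  rule 1: no change — patuga
  rule 2 (apocope): patuga → patug
  rule 3 (final devoicing): patug → patuk
  rule 4: no change — patuk
  rule 5: no change — patuk
  ⇒ Hilen patuk
If borrowed from Pagor 'pasuha' after the early changes, it would undergo only the recent ones:
  rule 4 (glide loss): no change (pasuha)
  rule 5 (debuccalisation): no change (pasuha)
  ⇒ as a loan: pasuha
Hilen 'patuk' matches the inherited outcome exactly, so it is an inherited cognate, not a loan.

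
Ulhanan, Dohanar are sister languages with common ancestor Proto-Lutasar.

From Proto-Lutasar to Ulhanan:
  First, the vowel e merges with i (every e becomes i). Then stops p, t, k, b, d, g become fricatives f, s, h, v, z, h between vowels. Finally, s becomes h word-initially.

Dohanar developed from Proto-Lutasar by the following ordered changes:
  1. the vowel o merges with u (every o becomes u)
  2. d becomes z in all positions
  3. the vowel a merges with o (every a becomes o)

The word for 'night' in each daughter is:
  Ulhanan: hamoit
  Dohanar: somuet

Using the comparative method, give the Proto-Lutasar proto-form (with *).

Position 5: Ulhanan has i, Dohanar has e. Dohanar preserves e here (none of its changes turn any other segment into e), so the proto-segment is *e.
Position 2: Ulhanan has a, Dohanar has o. Ulhanan preserves a here (none of its changes turn any other segment into a), so the proto-segment is *a.
Continuing position by position gives *samoet; check it forward:
Ulhanan: *samoet
  samoet → samoit   [vowel merger]
  samoit (rule 2 does not apply)
  samoit → hamoit   [debuccalisation]
  giving Ulhanan hamoit.
Dohanar: *samoet > samuet > somuet  (by vowel merger, vowel merger)
*samoet is the unique common source.

*samoet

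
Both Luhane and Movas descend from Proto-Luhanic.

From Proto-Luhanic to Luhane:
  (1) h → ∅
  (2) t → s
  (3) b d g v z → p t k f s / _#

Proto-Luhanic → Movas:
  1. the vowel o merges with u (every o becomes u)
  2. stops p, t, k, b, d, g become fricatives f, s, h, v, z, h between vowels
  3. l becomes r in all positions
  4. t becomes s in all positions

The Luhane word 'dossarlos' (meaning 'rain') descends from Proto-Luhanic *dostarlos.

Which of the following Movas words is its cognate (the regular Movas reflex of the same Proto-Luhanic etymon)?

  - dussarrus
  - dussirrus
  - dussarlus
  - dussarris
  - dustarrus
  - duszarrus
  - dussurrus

Movas: start from *dostarlos.
  rule 1 (vowel merger): dostarlos → dustarlus
  rule 2: no change — dustarlus
  rule 3 (unconditioned shift): dustarlus → dustarrus
  rule 4 (unconditioned shift): dustarrus → dussarrus
  ⇒ Movas dussarrus
Among the options, 'dussarrus' alone shows every Movas change applied in order.

dussarrus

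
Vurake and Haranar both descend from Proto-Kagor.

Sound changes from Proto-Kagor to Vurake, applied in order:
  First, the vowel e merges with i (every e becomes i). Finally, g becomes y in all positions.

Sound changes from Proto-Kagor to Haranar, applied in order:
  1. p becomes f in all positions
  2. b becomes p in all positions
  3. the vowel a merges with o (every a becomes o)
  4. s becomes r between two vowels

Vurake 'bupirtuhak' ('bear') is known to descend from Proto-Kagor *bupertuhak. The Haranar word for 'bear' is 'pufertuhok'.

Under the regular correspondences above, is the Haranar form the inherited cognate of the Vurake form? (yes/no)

Derive the expected Haranar reflex of *bupertuhak:
Haranar: *bupertuhak
  bupertuhak → bufertuhak   [unconditioned shift]
  bufertuhak → pufertuhak   [unconditioned shift]
  pufertuhak → pufertuhok   [vowel merger]
  pufertuhok (rule 4 does not apply)
  giving Haranar pufertuhok.
Haranar 'pufertuhok' matches the regular reflex exactly, so the pair is cognate.

yes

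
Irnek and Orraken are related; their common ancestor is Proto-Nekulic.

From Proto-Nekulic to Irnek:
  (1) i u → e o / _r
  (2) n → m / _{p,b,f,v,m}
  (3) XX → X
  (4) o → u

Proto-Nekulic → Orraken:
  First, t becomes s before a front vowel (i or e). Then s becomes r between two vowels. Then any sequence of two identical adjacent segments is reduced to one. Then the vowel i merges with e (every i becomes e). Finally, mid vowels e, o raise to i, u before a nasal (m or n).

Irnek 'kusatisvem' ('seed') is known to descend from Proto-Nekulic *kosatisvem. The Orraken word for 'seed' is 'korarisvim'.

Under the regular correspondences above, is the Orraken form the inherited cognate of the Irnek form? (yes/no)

Derive the expected Orraken reflex of *kosatisvem:
Orraken: *kosatisvem
  kosatisvem → kosasisvem   [palatalisation]
  kosasisvem → korarisvem   [rhotacism]
  korarisvem (rule 3 does not apply)
  korarisvem → koraresvem   [vowel merger]
  koraresvem → koraresvim   [pre-nasal raising]
  giving Orraken koraresvim.
The regular Orraken reflex would be 'koraresvim', but the attested form is 'korarisvim'. The correspondence is irregular, so they are not cognates (the Orraken form has a different source).

no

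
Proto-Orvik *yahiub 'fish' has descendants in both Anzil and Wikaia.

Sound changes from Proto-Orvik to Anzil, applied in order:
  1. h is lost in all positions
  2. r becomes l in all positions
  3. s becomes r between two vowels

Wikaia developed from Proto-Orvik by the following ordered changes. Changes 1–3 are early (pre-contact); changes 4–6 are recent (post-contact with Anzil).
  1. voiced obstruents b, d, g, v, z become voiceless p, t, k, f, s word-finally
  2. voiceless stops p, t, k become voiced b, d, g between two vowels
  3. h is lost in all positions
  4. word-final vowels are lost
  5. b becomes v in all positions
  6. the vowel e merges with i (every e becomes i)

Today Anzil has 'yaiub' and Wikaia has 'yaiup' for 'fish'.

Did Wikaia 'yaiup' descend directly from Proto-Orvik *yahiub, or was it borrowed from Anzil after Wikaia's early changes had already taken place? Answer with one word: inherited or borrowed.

inherited

If inherited, *yahiub would pass through all of Wikaia's changes:
Wikaia: *yahiub > yahiup > yaiup  (by final devoicing, h-loss)
If borrowed from Anzil 'yaiub' after the early changes, it would undergo only the recent ones:
  rule 4 (apocope): no change (yaiub)
  rule 5 (unconditioned shift): yaiub → yaiuv
  rule 6 (vowel merger): no change (yaiuv)
  ⇒ as a loan: yaiuv
Wikaia 'yaiup' matches the inherited outcome exactly, so it is an inherited cognate, not a loan.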